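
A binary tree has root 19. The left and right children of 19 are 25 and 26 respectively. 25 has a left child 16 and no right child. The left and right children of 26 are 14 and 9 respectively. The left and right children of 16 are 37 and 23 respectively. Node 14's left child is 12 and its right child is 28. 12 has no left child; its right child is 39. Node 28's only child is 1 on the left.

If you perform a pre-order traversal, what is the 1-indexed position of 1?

11

Pre-order visits the node, then its left subtree, then its right subtree.
Visit 19.
At 19: go left to 25.
  Visit 25.
  At 25: go left to 16.
    Visit 16.
    At 16: go left to 37.
      37 is a leaf — visit 37.
    At 16: go right to 23.
      23 is a leaf — visit 23.
  At 25: no right child.
At 19: go right to 26.
  Visit 26.
  At 26: go left to 14.
    Visit 14.
    At 14: go left to 12.
      Visit 12.
      At 12: no left child.
      At 12: go right to 39.
        39 is a leaf — visit 39.
    At 14: go right to 28.
      Visit 28.
      At 28: go left to 1.
        1 is a leaf — visit 1.
      At 28: no right child.
  At 26: go right to 9.
    9 is a leaf — visit 9.
Full pre-order sequence: 19, 25, 16, 37, 23, 26, 14, 12, 39, 28, 1, 9.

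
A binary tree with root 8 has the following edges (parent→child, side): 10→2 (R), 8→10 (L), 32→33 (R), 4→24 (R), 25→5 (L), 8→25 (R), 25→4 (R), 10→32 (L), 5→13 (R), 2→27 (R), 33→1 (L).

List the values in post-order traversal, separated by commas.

Post-order visits the left subtree, then the right subtree, then the node.
At 8: go left to 10.
  At 10: go left to 32.
    At 32: no left child.
    At 32: go right to 33.
      At 33: go left to 1.
        1 is a leaf — visit 1.
      At 33: no right child.
      Visit 33.
    Visit 32.
  At 10: go right to 2.
    At 2: no left child.
    At 2: go right to 27.
      27 is a leaf — visit 27.
    Visit 2.
  Visit 10.
At 8: go right to 25.
  At 25: go left to 5.
    At 5: no left child.
    At 5: go right to 13.
      13 is a leaf — visit 13.
    Visit 5.
  At 25: go right to 4.
    At 4: no left child.
    At 4: go right to 24.
      24 is a leaf — visit 24.
    Visit 4.
  Visit 25.
Visit 8.

1, 33, 32, 27, 2, 10, 13, 5, 24, 4, 25, 8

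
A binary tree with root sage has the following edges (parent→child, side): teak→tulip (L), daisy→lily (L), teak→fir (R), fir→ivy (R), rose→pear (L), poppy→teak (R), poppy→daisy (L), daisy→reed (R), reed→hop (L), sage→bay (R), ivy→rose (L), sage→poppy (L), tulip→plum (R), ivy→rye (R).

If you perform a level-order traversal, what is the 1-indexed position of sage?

1

Level-order visits nodes level by level from the root, left to right within each level.
Level 0: sage
Level 1: poppy, bay
Level 2: daisy, teak
Level 3: lily, reed, tulip, fir
Level 4: hop, plum, ivy
Level 5: rose, rye
Level 6: pear
Full level-order sequence: sage, poppy, bay, daisy, teak, lily, reed, tulip, fir, hop, plum, ivy, rose, rye, pear.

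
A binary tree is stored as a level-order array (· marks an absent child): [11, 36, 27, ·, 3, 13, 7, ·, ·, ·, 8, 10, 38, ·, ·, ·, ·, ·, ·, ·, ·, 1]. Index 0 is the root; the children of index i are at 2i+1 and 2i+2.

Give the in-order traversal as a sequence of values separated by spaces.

In-order visits the left subtree, then the node, then the right subtree.
At 11: go left to 36.
  At 36: no left child.
  Visit 36.
  At 36: go right to 3.
    At 3: no left child.
    Visit 3.
    At 3: go right to 8.
      At 8: go left to 1.
        1 is a leaf — visit 1.
      Visit 8.
      At 8: no right child.
Visit 11.
At 11: go right to 27.
  At 27: go left to 13.
    At 13: go left to 10.
      10 is a leaf — visit 10.
    Visit 13.
    At 13: go right to 38.
      38 is a leaf — visit 38.
  Visit 27.
  At 27: go right to 7.
    7 is a leaf — visit 7.

36 3 1 8 11 10 13 38 27 7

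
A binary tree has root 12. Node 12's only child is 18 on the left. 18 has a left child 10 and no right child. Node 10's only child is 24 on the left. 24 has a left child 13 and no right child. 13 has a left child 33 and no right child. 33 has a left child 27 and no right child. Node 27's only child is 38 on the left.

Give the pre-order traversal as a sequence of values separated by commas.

12, 18, 10, 24, 13, 33, 27, 38

Pre-order visits the node, then its left subtree, then its right subtree.
Visit 12.
At 12: go left to 18.
  Visit 18.
  At 18: go left to 10.
    Visit 10.
    At 10: go left to 24.
      Visit 24.
      At 24: go left to 13.
        Visit 13.
        At 13: go left to 33.
          Visit 33.
          At 33: go left to 27.
            Visit 27.
            At 27: go left to 38.
              38 is a leaf — visit 38.
            At 27: no right child.
          At 33: no right child.
        At 13: no right child.
      At 24: no right child.
    At 10: no right child.
  At 18: no right child.
At 12: no right child.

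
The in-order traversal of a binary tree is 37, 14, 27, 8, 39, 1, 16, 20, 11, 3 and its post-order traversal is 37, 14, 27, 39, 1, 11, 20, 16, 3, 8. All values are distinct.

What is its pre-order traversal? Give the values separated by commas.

8, 27, 14, 37, 3, 16, 1, 39, 20, 11

The last element of post-order is the root; it splits in-order into left and right subtrees.
Root 8: left subtree has 3 nodes {37, 14, 27}, right has 6 {39, 1, 16, 20, 11, 3}.
  Root 27: left subtree has 2 nodes {37, 14}, right has 0 { }.
    Root 14: left subtree has 1 node {37}, right has 0 { }.
  Root 3: left subtree has 5 nodes {39, 1, 16, 20, 11}, right has 0 { }.
    Root 16: left subtree has 2 nodes {39, 1}, right has 2 {20, 11}.
      Root 1: left subtree has 1 node {39}, right has 0 { }.
      Root 20: left subtree has 0 nodes { }, right has 1 {11}.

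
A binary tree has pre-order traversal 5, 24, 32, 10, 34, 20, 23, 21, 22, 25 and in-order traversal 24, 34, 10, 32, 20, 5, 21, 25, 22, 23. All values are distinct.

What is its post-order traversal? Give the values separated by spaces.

The first element of pre-order is the root; it splits in-order into left and right subtrees.
Root 5: left subtree has 5 nodes {24, 34, 10, 32, 20}, right has 4 {21, 25, 22, 23}.
  Root 24: left subtree has 0 nodes { }, right has 4 {34, 10, 32, 20}.
    Root 32: left subtree has 2 nodes {34, 10}, right has 1 {20}.
      Root 10: left subtree has 1 node {34}, right has 0 { }.
  Root 23: left subtree has 3 nodes {21, 25, 22}, right has 0 { }.
    Root 21: left subtree has 0 nodes { }, right has 2 {25, 22}.
      Root 22: left subtree has 1 node {25}, right has 0 { }.

34 10 20 32 24 25 22 21 23 5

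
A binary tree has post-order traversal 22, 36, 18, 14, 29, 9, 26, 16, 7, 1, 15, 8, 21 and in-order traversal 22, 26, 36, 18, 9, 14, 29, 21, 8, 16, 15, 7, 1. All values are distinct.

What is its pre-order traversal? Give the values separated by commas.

21, 26, 22, 9, 18, 36, 29, 14, 8, 15, 16, 1, 7

The last element of post-order is the root; it splits in-order into left and right subtrees.
Root 21: left subtree has 7 nodes {22, 26, 36, 18, 9, 14, 29}, right has 5 {8, 16, 15, 7, 1}.
  Root 26: left subtree has 1 node {22}, right has 5 {36, 18, 9, 14, 29}.
    Root 9: left subtree has 2 nodes {36, 18}, right has 2 {14, 29}.
      Root 18: left subtree has 1 node {36}, right has 0 { }.
      Root 29: left subtree has 1 node {14}, right has 0 { }.
  Root 8: left subtree has 0 nodes { }, right has 4 {16, 15, 7, 1}.
    Root 15: left subtree has 1 node {16}, right has 2 {7, 1}.
      Root 1: left subtree has 1 node {7}, right has 0 { }.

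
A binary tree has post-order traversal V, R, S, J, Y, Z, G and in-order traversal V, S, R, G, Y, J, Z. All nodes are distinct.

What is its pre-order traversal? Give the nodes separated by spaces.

The last element of post-order is the root; it splits in-order into left and right subtrees.
Root G: left subtree has 3 nodes {V, S, R}, right has 3 {Y, J, Z}.
  Root S: left subtree has 1 node {V}, right has 1 {R}.
  Root Z: left subtree has 2 nodes {Y, J}, right has 0 { }.
    Root Y: left subtree has 0 nodes { }, right has 1 {J}.

G S V R Z Y J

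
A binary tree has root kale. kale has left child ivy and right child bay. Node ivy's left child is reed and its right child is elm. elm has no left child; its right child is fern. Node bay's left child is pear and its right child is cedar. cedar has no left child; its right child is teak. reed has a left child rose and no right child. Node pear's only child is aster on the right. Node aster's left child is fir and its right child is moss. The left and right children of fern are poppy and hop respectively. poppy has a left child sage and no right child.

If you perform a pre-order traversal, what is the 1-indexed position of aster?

12

Pre-order visits the node, then its left subtree, then its right subtree.
Visit kale.
At kale: go left to ivy.
  Visit ivy.
  At ivy: go left to reed.
    Visit reed.
    At reed: go left to rose.
      rose is a leaf — visit rose.
    At reed: no right child.
  At ivy: go right to elm.
    Visit elm.
    At elm: no left child.
    At elm: go right to fern.
      Visit fern.
      At fern: go left to poppy.
        Visit poppy.
        At poppy: go left to sage.
          sage is a leaf — visit sage.
        At poppy: no right child.
      At fern: go right to hop.
        hop is a leaf — visit hop.
At kale: go right to bay.
  Visit bay.
  At bay: go left to pear.
    Visit pear.
    At pear: no left child.
    At pear: go right to aster.
      Visit aster.
      At aster: go left to fir.
        fir is a leaf — visit fir.
      At aster: go right to moss.
        moss is a leaf — visit moss.
  At bay: go right to cedar.
    Visit cedar.
    At cedar: no left child.
    At cedar: go right to teak.
      teak is a leaf — visit teak.
Full pre-order sequence: kale, ivy, reed, rose, elm, fern, poppy, sage, hop, bay, pear, aster, fir, moss, cedar, teak.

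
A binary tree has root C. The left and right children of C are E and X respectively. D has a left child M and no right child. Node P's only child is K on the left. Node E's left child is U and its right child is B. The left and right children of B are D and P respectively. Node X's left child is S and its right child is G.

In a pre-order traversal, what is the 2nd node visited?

E

Pre-order visits the node, then its left subtree, then its right subtree.
Visit C.
At C: go left to E.
  Visit E.
  At E: go left to U.
    U is a leaf — visit U.
  At E: go right to B.
    Visit B.
    At B: go left to D.
      Visit D.
      At D: go left to M.
        M is a leaf — visit M.
      At D: no right child.
    At B: go right to P.
      Visit P.
      At P: go left to K.
        K is a leaf — visit K.
      At P: no right child.
At C: go right to X.
  Visit X.
  At X: go left to S.
    S is a leaf — visit S.
  At X: go right to G.
    G is a leaf — visit G.
Full pre-order sequence: C, E, U, B, D, M, P, K, X, S, G.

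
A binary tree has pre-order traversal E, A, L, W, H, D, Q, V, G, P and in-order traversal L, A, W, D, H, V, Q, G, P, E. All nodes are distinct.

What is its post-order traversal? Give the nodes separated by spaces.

L D V P G Q H W A E

The first element of pre-order is the root; it splits in-order into left and right subtrees.
Root E: left subtree has 9 nodes {L, A, W, D, H, V, Q, G, P}, right has 0 { }.
  Root A: left subtree has 1 node {L}, right has 7 {W, D, H, V, Q, G, P}.
    Root W: left subtree has 0 nodes { }, right has 6 {D, H, V, Q, G, P}.
      Root H: left subtree has 1 node {D}, right has 4 {V, Q, G, P}.
        Root Q: left subtree has 1 node {V}, right has 2 {G, P}.
          Root G: left subtree has 0 nodes { }, right has 1 {P}.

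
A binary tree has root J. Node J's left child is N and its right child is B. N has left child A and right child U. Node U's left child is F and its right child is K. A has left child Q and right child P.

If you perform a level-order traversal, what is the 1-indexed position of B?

Level-order visits nodes level by level from the root, left to right within each level.
Level 0: J
Level 1: N, B
Level 2: A, U
Level 3: Q, P, F, K
Full level-order sequence: J, N, B, A, U, Q, P, F, K.

3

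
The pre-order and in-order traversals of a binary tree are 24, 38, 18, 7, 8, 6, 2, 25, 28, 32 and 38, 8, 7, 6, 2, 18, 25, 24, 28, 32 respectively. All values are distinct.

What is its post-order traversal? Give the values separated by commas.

8, 2, 6, 7, 25, 18, 38, 32, 28, 24

The first element of pre-order is the root; it splits in-order into left and right subtrees.
Root 24: left subtree has 7 nodes {38, 8, 7, 6, 2, 18, 25}, right has 2 {28, 32}.
  Root 38: left subtree has 0 nodes { }, right has 6 {8, 7, 6, 2, 18, 25}.
    Root 18: left subtree has 4 nodes {8, 7, 6, 2}, right has 1 {25}.
      Root 7: left subtree has 1 node {8}, right has 2 {6, 2}.
        Root 6: left subtree has 0 nodes { }, right has 1 {2}.
  Root 28: left subtree has 0 nodes { }, right has 1 {32}.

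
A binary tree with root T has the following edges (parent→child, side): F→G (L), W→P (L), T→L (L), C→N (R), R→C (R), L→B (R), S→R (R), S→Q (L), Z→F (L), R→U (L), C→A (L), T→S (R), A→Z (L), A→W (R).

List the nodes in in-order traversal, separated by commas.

L, B, T, Q, S, U, R, G, F, Z, A, P, W, C, N

In-order visits the left subtree, then the node, then the right subtree.
At T: go left to L.
  At L: no left child.
  Visit L.
  At L: go right to B.
    B is a leaf — visit B.
Visit T.
At T: go right to S.
  At S: go left to Q.
    Q is a leaf — visit Q.
  Visit S.
  At S: go right to R.
    At R: go left to U.
      U is a leaf — visit U.
    Visit R.
    At R: go right to C.
      At C: go left to A.
        At A: go left to Z.
          At Z: go left to F.
            At F: go left to G.
              G is a leaf — visit G.
            Visit F.
            At F: no right child.
          Visit Z.
          At Z: no right child.
        Visit A.
        At A: go right to W.
          At W: go left to P.
            P is a leaf — visit P.
          Visit W.
          At W: no right child.
      Visit C.
      At C: go right to N.
        N is a leaf — visit N.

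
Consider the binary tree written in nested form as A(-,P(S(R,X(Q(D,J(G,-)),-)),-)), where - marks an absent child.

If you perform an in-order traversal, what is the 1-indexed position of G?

6

In-order visits the left subtree, then the node, then the right subtree.
At A: no left child.
Visit A.
At A: go right to P.
  At P: go left to S.
    At S: go left to R.
      R is a leaf — visit R.
    Visit S.
    At S: go right to X.
      At X: go left to Q.
        At Q: go left to D.
          D is a leaf — visit D.
        Visit Q.
        At Q: go right to J.
          At J: go left to G.
            G is a leaf — visit G.
          Visit J.
          At J: no right child.
      Visit X.
      At X: no right child.
  Visit P.
  At P: no right child.
Full in-order sequence: A, R, S, D, Q, G, J, X, P.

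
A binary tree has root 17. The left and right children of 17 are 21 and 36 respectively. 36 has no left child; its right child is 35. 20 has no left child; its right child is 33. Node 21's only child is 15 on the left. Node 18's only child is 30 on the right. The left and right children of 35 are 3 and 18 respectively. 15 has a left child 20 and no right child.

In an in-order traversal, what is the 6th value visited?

36

In-order visits the left subtree, then the node, then the right subtree.
At 17: go left to 21.
  At 21: go left to 15.
    At 15: go left to 20.
      At 20: no left child.
      Visit 20.
      At 20: go right to 33.
        33 is a leaf — visit 33.
    Visit 15.
    At 15: no right child.
  Visit 21.
  At 21: no right child.
Visit 17.
At 17: go right to 36.
  At 36: no left child.
  Visit 36.
  At 36: go right to 35.
    At 35: go left to 3.
      3 is a leaf — visit 3.
    Visit 35.
    At 35: go right to 18.
      At 18: no left child.
      Visit 18.
      At 18: go right to 30.
        30 is a leaf — visit 30.
Full in-order sequence: 20, 33, 15, 21, 17, 36, 3, 35, 18, 30.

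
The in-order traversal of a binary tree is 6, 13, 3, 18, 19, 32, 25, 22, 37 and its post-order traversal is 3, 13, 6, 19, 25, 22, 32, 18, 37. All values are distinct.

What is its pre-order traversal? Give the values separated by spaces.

The last element of post-order is the root; it splits in-order into left and right subtrees.
Root 37: left subtree has 8 nodes {6, 13, 3, 18, 19, 32, 25, 22}, right has 0 { }.
  Root 18: left subtree has 3 nodes {6, 13, 3}, right has 4 {19, 32, 25, 22}.
    Root 6: left subtree has 0 nodes { }, right has 2 {13, 3}.
      Root 13: left subtree has 0 nodes { }, right has 1 {3}.
    Root 32: left subtree has 1 node {19}, right has 2 {25, 22}.
      Root 22: left subtree has 1 node {25}, right has 0 { }.

37 18 6 13 3 32 19 22 25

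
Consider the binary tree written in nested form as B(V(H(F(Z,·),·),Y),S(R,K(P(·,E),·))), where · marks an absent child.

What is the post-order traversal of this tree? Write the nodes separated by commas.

Z, F, H, Y, V, R, E, P, K, S, B

Post-order visits the left subtree, then the right subtree, then the node.
At B: go left to V.
  At V: go left to H.
    At H: go left to F.
      At F: go left to Z.
        Z is a leaf — visit Z.
      At F: no right child.
      Visit F.
    At H: no right child.
    Visit H.
  At V: go right to Y.
    Y is a leaf — visit Y.
  Visit V.
At B: go right to S.
  At S: go left to R.
    R is a leaf — visit R.
  At S: go right to K.
    At K: go left to P.
      At P: no left child.
      At P: go right to E.
        E is a leaf — visit E.
      Visit P.
    At K: no right child.
    Visit K.
  Visit S.
Visit B.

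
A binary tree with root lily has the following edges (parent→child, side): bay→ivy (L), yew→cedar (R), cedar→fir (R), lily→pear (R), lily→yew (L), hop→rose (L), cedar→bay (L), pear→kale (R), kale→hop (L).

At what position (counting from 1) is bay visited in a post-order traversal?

2

Post-order visits the left subtree, then the right subtree, then the node.
At lily: go left to yew.
  At yew: no left child.
  At yew: go right to cedar.
    At cedar: go left to bay.
      At bay: go left to ivy.
        ivy is a leaf — visit ivy.
      At bay: no right child.
      Visit bay.
    At cedar: go right to fir.
      fir is a leaf — visit fir.
    Visit cedar.
  Visit yew.
At lily: go right to pear.
  At pear: no left child.
  At pear: go right to kale.
    At kale: go left to hop.
      At hop: go left to rose.
        rose is a leaf — visit rose.
      At hop: no right child.
      Visit hop.
    At kale: no right child.
    Visit kale.
  Visit pear.
Visit lily.
Full post-order sequence: ivy, bay, fir, cedar, yew, rose, hop, kale, pear, lily.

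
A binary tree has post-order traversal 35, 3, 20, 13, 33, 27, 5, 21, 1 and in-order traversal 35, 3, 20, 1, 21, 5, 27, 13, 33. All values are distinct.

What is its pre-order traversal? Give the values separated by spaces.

The last element of post-order is the root; it splits in-order into left and right subtrees.
Root 1: left subtree has 3 nodes {35, 3, 20}, right has 5 {21, 5, 27, 13, 33}.
  Root 20: left subtree has 2 nodes {35, 3}, right has 0 { }.
    Root 3: left subtree has 1 node {35}, right has 0 { }.
  Root 21: left subtree has 0 nodes { }, right has 4 {5, 27, 13, 33}.
    Root 5: left subtree has 0 nodes { }, right has 3 {27, 13, 33}.
      Root 27: left subtree has 0 nodes { }, right has 2 {13, 33}.
        Root 33: left subtree has 1 node {13}, right has 0 { }.

1 20 3 35 21 5 27 33 13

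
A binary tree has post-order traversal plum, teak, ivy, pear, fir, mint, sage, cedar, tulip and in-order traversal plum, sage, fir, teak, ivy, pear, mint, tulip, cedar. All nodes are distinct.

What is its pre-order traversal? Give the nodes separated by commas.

tulip, sage, plum, mint, fir, pear, ivy, teak, cedar

The last element of post-order is the root; it splits in-order into left and right subtrees.
Root tulip: left subtree has 7 nodes {plum, sage, fir, teak, ivy, pear, mint}, right has 1 {cedar}.
  Root sage: left subtree has 1 node {plum}, right has 5 {fir, teak, ivy, pear, mint}.
    Root mint: left subtree has 4 nodes {fir, teak, ivy, pear}, right has 0 { }.
      Root fir: left subtree has 0 nodes { }, right has 3 {teak, ivy, pear}.
        Root pear: left subtree has 2 nodes {teak, ivy}, right has 0 { }.
          Root ivy: left subtree has 1 node {teak}, right has 0 { }.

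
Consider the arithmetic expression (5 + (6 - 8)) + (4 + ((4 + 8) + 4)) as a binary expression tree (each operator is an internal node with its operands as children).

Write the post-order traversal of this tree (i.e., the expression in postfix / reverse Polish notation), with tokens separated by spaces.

5 6 8 - + 4 4 8 + 4 + + +

Post-order on an expression tree gives postfix notation: for each operator, emit left operand, right operand, then the operator.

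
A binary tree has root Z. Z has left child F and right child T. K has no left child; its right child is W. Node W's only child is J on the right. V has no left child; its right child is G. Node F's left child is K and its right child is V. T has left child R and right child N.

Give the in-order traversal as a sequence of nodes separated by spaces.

In-order visits the left subtree, then the node, then the right subtree.
At Z: go left to F.
  At F: go left to K.
    At K: no left child.
    Visit K.
    At K: go right to W.
      At W: no left child.
      Visit W.
      At W: go right to J.
        J is a leaf — visit J.
  Visit F.
  At F: go right to V.
    At V: no left child.
    Visit V.
    At V: go right to G.
      G is a leaf — visit G.
Visit Z.
At Z: go right to T.
  At T: go left to R.
    R is a leaf — visit R.
  Visit T.
  At T: go right to N.
    N is a leaf — visit N.

K W J F V G Z R T N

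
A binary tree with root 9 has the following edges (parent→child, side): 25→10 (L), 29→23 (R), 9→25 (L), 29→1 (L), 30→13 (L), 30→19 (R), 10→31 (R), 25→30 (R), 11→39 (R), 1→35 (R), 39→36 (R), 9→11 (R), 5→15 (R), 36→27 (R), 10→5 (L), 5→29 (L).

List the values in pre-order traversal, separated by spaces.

9 25 10 5 29 1 35 23 15 31 30 13 19 11 39 36 27

Pre-order visits the node, then its left subtree, then its right subtree.
Visit 9.
At 9: go left to 25.
  Visit 25.
  At 25: go left to 10.
    Visit 10.
    At 10: go left to 5.
      Visit 5.
      At 5: go left to 29.
        Visit 29.
        At 29: go left to 1.
          Visit 1.
          At 1: no left child.
          At 1: go right to 35.
            35 is a leaf — visit 35.
        At 29: go right to 23.
          23 is a leaf — visit 23.
      At 5: go right to 15.
        15 is a leaf — visit 15.
    At 10: go right to 31.
      31 is a leaf — visit 31.
  At 25: go right to 30.
    Visit 30.
    At 30: go left to 13.
      13 is a leaf — visit 13.
    At 30: go right to 19.
      19 is a leaf — visit 19.
At 9: go right to 11.
  Visit 11.
  At 11: no left child.
  At 11: go right to 39.
    Visit 39.
    At 39: no left child.
    At 39: go right to 36.
      Visit 36.
      At 36: no left child.
      At 36: go right to 27.
        27 is a leaf — visit 27.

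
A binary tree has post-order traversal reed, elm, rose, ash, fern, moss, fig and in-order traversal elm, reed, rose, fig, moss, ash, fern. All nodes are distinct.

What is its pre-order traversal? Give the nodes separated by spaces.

fig rose elm reed moss fern ash

The last element of post-order is the root; it splits in-order into left and right subtrees.
Root fig: left subtree has 3 nodes {elm, reed, rose}, right has 3 {moss, ash, fern}.
  Root rose: left subtree has 2 nodes {elm, reed}, right has 0 { }.
    Root elm: left subtree has 0 nodes { }, right has 1 {reed}.
  Root moss: left subtree has 0 nodes { }, right has 2 {ash, fern}.
    Root fern: left subtree has 1 node {ash}, right has 0 { }.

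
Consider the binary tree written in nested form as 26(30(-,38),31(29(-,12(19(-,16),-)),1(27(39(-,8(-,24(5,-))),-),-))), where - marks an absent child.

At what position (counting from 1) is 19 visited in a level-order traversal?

Level-order visits nodes level by level from the root, left to right within each level.
Level 0: 26
Level 1: 30, 31
Level 2: 38, 29, 1
Level 3: 12, 27
Level 4: 19, 39
Level 5: 16, 8
Level 6: 24
Level 7: 5
Full level-order sequence: 26, 30, 31, 38, 29, 1, 12, 27, 19, 39, 16, 8, 24, 5.

9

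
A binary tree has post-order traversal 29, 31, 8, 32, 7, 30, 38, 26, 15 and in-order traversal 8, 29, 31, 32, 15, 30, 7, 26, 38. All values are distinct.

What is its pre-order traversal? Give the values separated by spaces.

The last element of post-order is the root; it splits in-order into left and right subtrees.
Root 15: left subtree has 4 nodes {8, 29, 31, 32}, right has 4 {30, 7, 26, 38}.
  Root 32: left subtree has 3 nodes {8, 29, 31}, right has 0 { }.
    Root 8: left subtree has 0 nodes { }, right has 2 {29, 31}.
      Root 31: left subtree has 1 node {29}, right has 0 { }.
  Root 26: left subtree has 2 nodes {30, 7}, right has 1 {38}.
    Root 30: left subtree has 0 nodes { }, right has 1 {7}.

15 32 8 31 29 26 30 7 38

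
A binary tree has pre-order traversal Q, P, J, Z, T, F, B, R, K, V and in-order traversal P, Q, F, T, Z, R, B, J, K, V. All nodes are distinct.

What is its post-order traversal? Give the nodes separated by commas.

P, F, T, R, B, Z, V, K, J, Q

The first element of pre-order is the root; it splits in-order into left and right subtrees.
Root Q: left subtree has 1 node {P}, right has 8 {F, T, Z, R, B, J, K, V}.
  Root J: left subtree has 5 nodes {F, T, Z, R, B}, right has 2 {K, V}.
    Root Z: left subtree has 2 nodes {F, T}, right has 2 {R, B}.
      Root T: left subtree has 1 node {F}, right has 0 { }.
      Root B: left subtree has 1 node {R}, right has 0 { }.
    Root K: left subtree has 0 nodes { }, right has 1 {V}.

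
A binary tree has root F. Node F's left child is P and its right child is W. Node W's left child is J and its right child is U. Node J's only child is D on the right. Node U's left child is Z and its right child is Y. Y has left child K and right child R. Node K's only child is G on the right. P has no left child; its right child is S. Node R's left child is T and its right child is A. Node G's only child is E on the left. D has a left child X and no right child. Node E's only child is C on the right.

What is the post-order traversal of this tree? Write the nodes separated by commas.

Post-order visits the left subtree, then the right subtree, then the node.
At F: go left to P.
  At P: no left child.
  At P: go right to S.
    S is a leaf — visit S.
  Visit P.
At F: go right to W.
  At W: go left to J.
    At J: no left child.
    At J: go right to D.
      At D: go left to X.
        X is a leaf — visit X.
      At D: no right child.
      Visit D.
    Visit J.
  At W: go right to U.
    At U: go left to Z.
      Z is a leaf — visit Z.
    At U: go right to Y.
      At Y: go left to K.
        At K: no left child.
        At K: go right to G.
          At G: go left to E.
            At E: no left child.
            At E: go right to C.
              C is a leaf — visit C.
            Visit E.
          At G: no right child.
          Visit G.
        Visit K.
      At Y: go right to R.
        At R: go left to T.
          T is a leaf — visit T.
        At R: go right to A.
          A is a leaf — visit A.
        Visit R.
      Visit Y.
    Visit U.
  Visit W.
Visit F.

S, P, X, D, J, Z, C, E, G, K, T, A, R, Y, U, W, F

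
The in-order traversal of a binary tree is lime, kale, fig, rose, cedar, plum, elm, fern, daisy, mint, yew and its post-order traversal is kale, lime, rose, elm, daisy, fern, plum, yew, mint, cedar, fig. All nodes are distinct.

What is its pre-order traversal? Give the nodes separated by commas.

fig, lime, kale, cedar, rose, mint, plum, fern, elm, daisy, yew

The last element of post-order is the root; it splits in-order into left and right subtrees.
Root fig: left subtree has 2 nodes {lime, kale}, right has 8 {rose, cedar, plum, elm, fern, daisy, mint, yew}.
  Root lime: left subtree has 0 nodes { }, right has 1 {kale}.
  Root cedar: left subtree has 1 node {rose}, right has 6 {plum, elm, fern, daisy, mint, yew}.
    Root mint: left subtree has 4 nodes {plum, elm, fern, daisy}, right has 1 {yew}.
      Root plum: left subtree has 0 nodes { }, right has 3 {elm, fern, daisy}.
        Root fern: left subtree has 1 node {elm}, right has 1 {daisy}.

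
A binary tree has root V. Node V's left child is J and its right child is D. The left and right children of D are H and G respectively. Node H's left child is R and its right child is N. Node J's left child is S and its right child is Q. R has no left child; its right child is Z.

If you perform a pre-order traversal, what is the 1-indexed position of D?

5

Pre-order visits the node, then its left subtree, then its right subtree.
Visit V.
At V: go left to J.
  Visit J.
  At J: go left to S.
    S is a leaf — visit S.
  At J: go right to Q.
    Q is a leaf — visit Q.
At V: go right to D.
  Visit D.
  At D: go left to H.
    Visit H.
    At H: go left to R.
      Visit R.
      At R: no left child.
      At R: go right to Z.
        Z is a leaf — visit Z.
    At H: go right to N.
      N is a leaf — visit N.
  At D: go right to G.
    G is a leaf — visit G.
Full pre-order sequence: V, J, S, Q, D, H, R, Z, N, G.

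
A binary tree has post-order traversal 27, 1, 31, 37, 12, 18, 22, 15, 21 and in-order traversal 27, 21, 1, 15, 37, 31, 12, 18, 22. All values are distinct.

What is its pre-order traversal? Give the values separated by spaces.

21 27 15 1 22 18 12 37 31

The last element of post-order is the root; it splits in-order into left and right subtrees.
Root 21: left subtree has 1 node {27}, right has 7 {1, 15, 37, 31, 12, 18, 22}.
  Root 15: left subtree has 1 node {1}, right has 5 {37, 31, 12, 18, 22}.
    Root 22: left subtree has 4 nodes {37, 31, 12, 18}, right has 0 { }.
      Root 18: left subtree has 3 nodes {37, 31, 12}, right has 0 { }.
        Root 12: left subtree has 2 nodes {37, 31}, right has 0 { }.
          Root 37: left subtree has 0 nodes { }, right has 1 {31}.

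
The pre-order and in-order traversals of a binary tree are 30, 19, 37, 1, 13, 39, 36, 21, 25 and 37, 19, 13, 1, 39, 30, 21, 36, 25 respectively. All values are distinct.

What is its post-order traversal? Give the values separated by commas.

The first element of pre-order is the root; it splits in-order into left and right subtrees.
Root 30: left subtree has 5 nodes {37, 19, 13, 1, 39}, right has 3 {21, 36, 25}.
  Root 19: left subtree has 1 node {37}, right has 3 {13, 1, 39}.
    Root 1: left subtree has 1 node {13}, right has 1 {39}.
  Root 36: left subtree has 1 node {21}, right has 1 {25}.

37, 13, 39, 1, 19, 21, 25, 36, 30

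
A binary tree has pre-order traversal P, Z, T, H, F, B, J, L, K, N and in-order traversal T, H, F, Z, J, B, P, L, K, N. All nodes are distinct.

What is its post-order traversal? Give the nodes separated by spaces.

The first element of pre-order is the root; it splits in-order into left and right subtrees.
Root P: left subtree has 6 nodes {T, H, F, Z, J, B}, right has 3 {L, K, N}.
  Root Z: left subtree has 3 nodes {T, H, F}, right has 2 {J, B}.
    Root T: left subtree has 0 nodes { }, right has 2 {H, F}.
      Root H: left subtree has 0 nodes { }, right has 1 {F}.
    Root B: left subtree has 1 node {J}, right has 0 { }.
  Root L: left subtree has 0 nodes { }, right has 2 {K, N}.
    Root K: left subtree has 0 nodes { }, right has 1 {N}.

F H T J B Z N K L P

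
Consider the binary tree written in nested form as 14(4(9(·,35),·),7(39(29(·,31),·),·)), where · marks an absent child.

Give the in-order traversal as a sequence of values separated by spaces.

In-order visits the left subtree, then the node, then the right subtree.
At 14: go left to 4.
  At 4: go left to 9.
    At 9: no left child.
    Visit 9.
    At 9: go right to 35.
      35 is a leaf — visit 35.
  Visit 4.
  At 4: no right child.
Visit 14.
At 14: go right to 7.
  At 7: go left to 39.
    At 39: go left to 29.
      At 29: no left child.
      Visit 29.
      At 29: go right to 31.
        31 is a leaf — visit 31.
    Visit 39.
    At 39: no right child.
  Visit 7.
  At 7: no right child.

9 35 4 14 29 31 39 7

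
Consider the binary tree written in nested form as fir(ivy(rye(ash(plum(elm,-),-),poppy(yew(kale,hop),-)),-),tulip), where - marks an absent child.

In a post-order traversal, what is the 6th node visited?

Post-order visits the left subtree, then the right subtree, then the node.
At fir: go left to ivy.
  At ivy: go left to rye.
    At rye: go left to ash.
      At ash: go left to plum.
        At plum: go left to elm.
          elm is a leaf — visit elm.
        At plum: no right child.
        Visit plum.
      At ash: no right child.
      Visit ash.
    At rye: go right to poppy.
      At poppy: go left to yew.
        At yew: go left to kale.
          kale is a leaf — visit kale.
        At yew: go right to hop.
          hop is a leaf — visit hop.
        Visit yew.
      At poppy: no right child.
      Visit poppy.
    Visit rye.
  At ivy: no right child.
  Visit ivy.
At fir: go right to tulip.
  tulip is a leaf — visit tulip.
Visit fir.
Full post-order sequence: elm, plum, ash, kale, hop, yew, poppy, rye, ivy, tulip, fir.

yew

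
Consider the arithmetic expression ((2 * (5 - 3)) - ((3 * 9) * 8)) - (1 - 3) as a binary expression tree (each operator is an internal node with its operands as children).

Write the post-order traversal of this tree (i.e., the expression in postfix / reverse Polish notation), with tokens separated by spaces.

2 5 3 - * 3 9 * 8 * - 1 3 - -

Post-order on an expression tree gives postfix notation: for each operator, emit left operand, right operand, then the operator.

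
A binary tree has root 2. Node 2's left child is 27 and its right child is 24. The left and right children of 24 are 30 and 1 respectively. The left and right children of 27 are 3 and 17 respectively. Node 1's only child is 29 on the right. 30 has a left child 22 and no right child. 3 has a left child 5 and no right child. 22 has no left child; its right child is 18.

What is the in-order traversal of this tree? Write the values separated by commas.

In-order visits the left subtree, then the node, then the right subtree.
At 2: go left to 27.
  At 27: go left to 3.
    At 3: go left to 5.
      5 is a leaf — visit 5.
    Visit 3.
    At 3: no right child.
  Visit 27.
  At 27: go right to 17.
    17 is a leaf — visit 17.
Visit 2.
At 2: go right to 24.
  At 24: go left to 30.
    At 30: go left to 22.
      At 22: no left child.
      Visit 22.
      At 22: go right to 18.
        18 is a leaf — visit 18.
    Visit 30.
    At 30: no right child.
  Visit 24.
  At 24: go right to 1.
    At 1: no left child.
    Visit 1.
    At 1: go right to 29.
      29 is a leaf — visit 29.

5, 3, 27, 17, 2, 22, 18, 30, 24, 1, 29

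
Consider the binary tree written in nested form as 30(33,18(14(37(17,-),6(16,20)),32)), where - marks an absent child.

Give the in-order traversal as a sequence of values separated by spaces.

33 30 17 37 14 16 6 20 18 32

In-order visits the left subtree, then the node, then the right subtree.
At 30: go left to 33.
  33 is a leaf — visit 33.
Visit 30.
At 30: go right to 18.
  At 18: go left to 14.
    At 14: go left to 37.
      At 37: go left to 17.
        17 is a leaf — visit 17.
      Visit 37.
      At 37: no right child.
    Visit 14.
    At 14: go right to 6.
      At 6: go left to 16.
        16 is a leaf — visit 16.
      Visit 6.
      At 6: go right to 20.
        20 is a leaf — visit 20.
  Visit 18.
  At 18: go right to 32.
    32 is a leaf — visit 32.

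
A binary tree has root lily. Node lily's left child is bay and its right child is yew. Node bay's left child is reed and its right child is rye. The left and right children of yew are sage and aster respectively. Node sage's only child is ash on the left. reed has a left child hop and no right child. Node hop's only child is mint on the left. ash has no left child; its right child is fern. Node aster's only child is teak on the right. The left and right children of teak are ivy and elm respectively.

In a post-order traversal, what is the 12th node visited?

aster

Post-order visits the left subtree, then the right subtree, then the node.
At lily: go left to bay.
  At bay: go left to reed.
    At reed: go left to hop.
      At hop: go left to mint.
        mint is a leaf — visit mint.
      At hop: no right child.
      Visit hop.
    At reed: no right child.
    Visit reed.
  At bay: go right to rye.
    rye is a leaf — visit rye.
  Visit bay.
At lily: go right to yew.
  At yew: go left to sage.
    At sage: go left to ash.
      At ash: no left child.
      At ash: go right to fern.
        fern is a leaf — visit fern.
      Visit ash.
    At sage: no right child.
    Visit sage.
  At yew: go right to aster.
    At aster: no left child.
    At aster: go right to teak.
      At teak: go left to ivy.
        ivy is a leaf — visit ivy.
      At teak: go right to elm.
        elm is a leaf — visit elm.
      Visit teak.
    Visit aster.
  Visit yew.
Visit lily.
Full post-order sequence: mint, hop, reed, rye, bay, fern, ash, sage, ivy, elm, teak, aster, yew, lily.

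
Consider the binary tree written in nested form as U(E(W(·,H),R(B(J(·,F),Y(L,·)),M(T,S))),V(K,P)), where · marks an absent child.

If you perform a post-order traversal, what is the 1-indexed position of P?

14

Post-order visits the left subtree, then the right subtree, then the node.
At U: go left to E.
  At E: go left to W.
    At W: no left child.
    At W: go right to H.
      H is a leaf — visit H.
    Visit W.
  At E: go right to R.
    At R: go left to B.
      At B: go left to J.
        At J: no left child.
        At J: go right to F.
          F is a leaf — visit F.
        Visit J.
      At B: go right to Y.
        At Y: go left to L.
          L is a leaf — visit L.
        At Y: no right child.
        Visit Y.
      Visit B.
    At R: go right to M.
      At M: go left to T.
        T is a leaf — visit T.
      At M: go right to S.
        S is a leaf — visit S.
      Visit M.
    Visit R.
  Visit E.
At U: go right to V.
  At V: go left to K.
    K is a leaf — visit K.
  At V: go right to P.
    P is a leaf — visit P.
  Visit V.
Visit U.
Full post-order sequence: H, W, F, J, L, Y, B, T, S, M, R, E, K, P, V, U.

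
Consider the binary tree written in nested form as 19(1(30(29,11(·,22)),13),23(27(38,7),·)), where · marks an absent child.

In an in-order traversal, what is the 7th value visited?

In-order visits the left subtree, then the node, then the right subtree.
At 19: go left to 1.
  At 1: go left to 30.
    At 30: go left to 29.
      29 is a leaf — visit 29.
    Visit 30.
    At 30: go right to 11.
      At 11: no left child.
      Visit 11.
      At 11: go right to 22.
        22 is a leaf — visit 22.
  Visit 1.
  At 1: go right to 13.
    13 is a leaf — visit 13.
Visit 19.
At 19: go right to 23.
  At 23: go left to 27.
    At 27: go left to 38.
      38 is a leaf — visit 38.
    Visit 27.
    At 27: go right to 7.
      7 is a leaf — visit 7.
  Visit 23.
  At 23: no right child.
Full in-order sequence: 29, 30, 11, 22, 1, 13, 19, 38, 27, 7, 23.

19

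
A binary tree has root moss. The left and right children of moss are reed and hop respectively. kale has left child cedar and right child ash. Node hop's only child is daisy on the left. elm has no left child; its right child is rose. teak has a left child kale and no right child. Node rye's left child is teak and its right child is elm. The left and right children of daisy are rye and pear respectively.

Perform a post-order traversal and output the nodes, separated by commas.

reed, cedar, ash, kale, teak, rose, elm, rye, pear, daisy, hop, moss

Post-order visits the left subtree, then the right subtree, then the node.
At moss: go left to reed.
  reed is a leaf — visit reed.
At moss: go right to hop.
  At hop: go left to daisy.
    At daisy: go left to rye.
      At rye: go left to teak.
        At teak: go left to kale.
          At kale: go left to cedar.
            cedar is a leaf — visit cedar.
          At kale: go right to ash.
            ash is a leaf — visit ash.
          Visit kale.
        At teak: no right child.
        Visit teak.
      At rye: go right to elm.
        At elm: no left child.
        At elm: go right to rose.
          rose is a leaf — visit rose.
        Visit elm.
      Visit rye.
    At daisy: go right to pear.
      pear is a leaf — visit pear.
    Visit daisy.
  At hop: no right child.
  Visit hop.
Visit moss.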